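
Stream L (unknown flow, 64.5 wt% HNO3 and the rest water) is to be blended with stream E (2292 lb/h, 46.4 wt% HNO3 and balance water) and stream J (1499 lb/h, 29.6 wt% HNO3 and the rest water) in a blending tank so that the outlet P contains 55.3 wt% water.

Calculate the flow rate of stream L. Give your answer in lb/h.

946.4 lb/h

Let L be the unknown flow. Total out = 3791 + L.
water balance: 2283.8 + 0.355·L = 0.553·(3791 + L)
(0.355 − 0.553)·L = 0.553×3791 − 2283.8 = -187.38
L = -187.38 / -0.198 = 946.39 lb/h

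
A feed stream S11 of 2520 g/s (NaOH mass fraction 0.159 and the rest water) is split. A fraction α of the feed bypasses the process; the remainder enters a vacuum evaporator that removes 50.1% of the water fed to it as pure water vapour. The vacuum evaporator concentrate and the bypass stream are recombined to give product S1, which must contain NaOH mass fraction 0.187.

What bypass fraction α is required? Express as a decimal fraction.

0.645

All 2520×0.159 = 400.68 g/s of NaOH reaches S1, so S1 = 400.68/0.187 = 2142.7 g/s and vapour = 377.33 g/s.
The evaporator receives (1−α)·2520 of feed at 0.841 water and removes 0.501 of that water:
0.501×0.841×(1−α)×2520 = 377.33
(1−α) = 377.33/1061.8 = 0.3554;  α = 0.6446.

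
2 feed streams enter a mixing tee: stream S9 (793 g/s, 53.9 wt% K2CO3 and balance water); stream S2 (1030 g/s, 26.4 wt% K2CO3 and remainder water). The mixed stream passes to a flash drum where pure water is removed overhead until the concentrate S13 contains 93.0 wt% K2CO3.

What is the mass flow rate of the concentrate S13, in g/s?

752 g/s

K2CO3 entering = 793×0.539 + 1030×0.264 = 699.35 g/s.
All K2CO3 reports to S13, so S13 = 699.35/0.930 = 751.99 g/s.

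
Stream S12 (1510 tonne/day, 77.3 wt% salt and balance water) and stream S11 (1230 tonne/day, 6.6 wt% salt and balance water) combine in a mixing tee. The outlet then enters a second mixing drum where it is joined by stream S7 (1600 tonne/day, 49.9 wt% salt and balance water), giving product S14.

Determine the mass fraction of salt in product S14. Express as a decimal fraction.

Overall, product flow = 4340 tonne/day.
salt in = 1510×0.773 + 1230×0.066 + 1600×0.499 = 2046.8 tonne/day.
salt fraction in S14 = 0.4716.

0.4716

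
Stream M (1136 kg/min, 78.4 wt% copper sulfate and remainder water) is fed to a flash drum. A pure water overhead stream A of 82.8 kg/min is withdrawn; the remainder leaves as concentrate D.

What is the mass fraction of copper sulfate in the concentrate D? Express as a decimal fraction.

copper sulfate is not removed: 1136×0.784 = 890.62 kg/min of copper sulfate enters D.
Concentrate = 1136 − 82.8 = 1053.2 kg/min.
Mass fraction = 890.62/1053.2 = 0.846.

0.846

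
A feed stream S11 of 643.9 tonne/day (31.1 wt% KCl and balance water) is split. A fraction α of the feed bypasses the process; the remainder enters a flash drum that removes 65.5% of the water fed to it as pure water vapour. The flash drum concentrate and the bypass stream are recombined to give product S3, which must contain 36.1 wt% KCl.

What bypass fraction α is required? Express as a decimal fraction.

0.693

All 643.9×0.311 = 200.25 tonne/day of KCl reaches S3, so S3 = 200.25/0.361 = 554.72 tonne/day and vapour = 89.183 tonne/day.
The evaporator receives (1−α)·643.9 of feed at 0.689 water and removes 0.655 of that water:
0.655×0.689×(1−α)×643.9 = 89.183
(1−α) = 89.183/290.59 = 0.3069;  α = 0.6931.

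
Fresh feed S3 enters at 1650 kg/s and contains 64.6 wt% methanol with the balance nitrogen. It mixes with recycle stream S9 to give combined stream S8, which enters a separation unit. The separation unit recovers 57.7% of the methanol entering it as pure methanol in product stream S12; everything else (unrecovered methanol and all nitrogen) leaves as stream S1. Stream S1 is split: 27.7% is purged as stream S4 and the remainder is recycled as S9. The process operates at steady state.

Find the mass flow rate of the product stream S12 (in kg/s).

886 kg/s

methanol in S8: m_A = 1650×0.646 + (1−0.277)·(1−0.577)·m_A, so m_A = 1065.9/0.6942 = 1535.5 kg/s.
Product S12 = 0.577×1535.5 = 885.98 kg/s.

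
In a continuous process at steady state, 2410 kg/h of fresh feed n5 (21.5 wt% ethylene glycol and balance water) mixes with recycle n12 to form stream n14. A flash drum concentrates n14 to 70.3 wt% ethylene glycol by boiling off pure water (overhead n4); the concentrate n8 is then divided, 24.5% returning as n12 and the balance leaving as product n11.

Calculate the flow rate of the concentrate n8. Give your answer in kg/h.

976.2 kg/h

Overall ethylene glycol balance (none leaves overhead): ethylene glycol in fresh feed = ethylene glycol in product, i.e. 2410×0.215 = (1−0.245)·n8·0.703.
n8 = 518.15/(0.703×0.755) = 976.23 kg/h.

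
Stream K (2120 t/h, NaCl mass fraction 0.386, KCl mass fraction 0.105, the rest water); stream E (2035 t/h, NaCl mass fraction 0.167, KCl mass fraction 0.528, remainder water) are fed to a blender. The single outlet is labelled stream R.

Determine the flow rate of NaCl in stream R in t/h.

1158 t/h

NaCl out = NaCl in = 2120×0.386 + 2035×0.167 = 1158.2 t/h.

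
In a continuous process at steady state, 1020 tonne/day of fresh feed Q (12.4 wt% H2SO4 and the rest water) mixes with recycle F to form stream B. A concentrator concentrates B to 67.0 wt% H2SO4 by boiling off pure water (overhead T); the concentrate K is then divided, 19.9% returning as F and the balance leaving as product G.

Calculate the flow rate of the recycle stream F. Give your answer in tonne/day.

Overall H2SO4 balance (none leaves overhead): H2SO4 in fresh feed = H2SO4 in product, i.e. 1020×0.124 = (1−0.199)·K·0.670.
K = 126.48/(0.670×0.801) = 235.68 tonne/day.
Recycle F = 0.199×235.68 = 46.899 tonne/day.

46.9 tonne/day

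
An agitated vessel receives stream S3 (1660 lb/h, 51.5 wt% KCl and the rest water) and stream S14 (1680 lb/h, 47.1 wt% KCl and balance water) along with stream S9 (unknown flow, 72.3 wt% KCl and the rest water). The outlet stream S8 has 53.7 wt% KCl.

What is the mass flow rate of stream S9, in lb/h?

792.5 lb/h

Let S9 be the unknown flow. Total out = 3340 + S9.
KCl balance: 1646.2 + 0.723·S9 = 0.537·(3340 + S9)
(0.723 − 0.537)·S9 = 0.537×3340 − 1646.2 = 147.4
S9 = 147.4 / 0.186 = 792.47 lb/h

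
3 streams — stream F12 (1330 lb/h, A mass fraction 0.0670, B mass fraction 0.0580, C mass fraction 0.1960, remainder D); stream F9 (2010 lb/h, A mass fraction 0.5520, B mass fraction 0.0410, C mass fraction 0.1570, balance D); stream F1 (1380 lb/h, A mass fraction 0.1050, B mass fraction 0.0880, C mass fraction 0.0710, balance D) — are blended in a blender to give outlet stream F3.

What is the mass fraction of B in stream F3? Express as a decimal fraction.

0.0595

Total flow out = 1330 + 2010 + 1380 = 4720 lb/h.
B in = 1330×0.058 + 2010×0.041 + 1380×0.088 = 280.99 lb/h.
B mass fraction in F3 = 280.99/4720 = 0.0595.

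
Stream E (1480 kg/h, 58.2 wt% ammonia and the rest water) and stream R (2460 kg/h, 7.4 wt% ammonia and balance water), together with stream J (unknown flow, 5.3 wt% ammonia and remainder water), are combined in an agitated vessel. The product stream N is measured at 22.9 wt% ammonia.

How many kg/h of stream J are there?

Let J be the unknown flow. Total out = 3940 + J.
ammonia balance: 1043.4 + 0.053·J = 0.229·(3940 + J)
(0.053 − 0.229)·J = 0.229×3940 − 1043.4 = -141.14
J = -141.14 / -0.176 = 801.93 kg/h

801.9 kg/h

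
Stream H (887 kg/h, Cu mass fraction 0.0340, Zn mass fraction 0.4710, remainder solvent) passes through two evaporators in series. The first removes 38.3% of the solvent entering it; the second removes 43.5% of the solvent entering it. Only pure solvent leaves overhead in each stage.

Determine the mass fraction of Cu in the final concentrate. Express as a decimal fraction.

solvent in feed = 887×0.495 = 439.06 kg/h.
After stage 1: solvent left = (1−0.383)×439.06 = 270.9; stream total = 718.84 kg/h.
After stage 2: solvent left = (1−0.435)×270.9 = 153.06; final concentrate = 601 kg/h.
Cu fraction = 30.158/601 = 0.0502.

0.0502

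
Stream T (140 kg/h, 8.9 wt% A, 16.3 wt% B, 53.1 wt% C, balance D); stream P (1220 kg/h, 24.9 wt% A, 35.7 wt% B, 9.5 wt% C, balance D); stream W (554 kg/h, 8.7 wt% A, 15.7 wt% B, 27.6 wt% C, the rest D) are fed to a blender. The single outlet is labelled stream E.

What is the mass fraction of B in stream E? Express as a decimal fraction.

0.285

Total flow out = 140 + 1220 + 554 = 1914 kg/h.
B in = 140×0.163 + 1220×0.357 + 554×0.157 = 545.34 kg/h.
B mass fraction in E = 545.34/1914 = 0.285.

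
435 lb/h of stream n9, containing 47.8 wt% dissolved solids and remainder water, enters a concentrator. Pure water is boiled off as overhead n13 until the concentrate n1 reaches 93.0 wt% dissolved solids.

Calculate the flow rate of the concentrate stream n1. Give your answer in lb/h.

223.6 lb/h

dissolved solids is conserved: 435×0.478 = 207.93 lb/h all reports to the concentrate.
Concentrate = 207.93/(target fraction) = 223.58 lb/h.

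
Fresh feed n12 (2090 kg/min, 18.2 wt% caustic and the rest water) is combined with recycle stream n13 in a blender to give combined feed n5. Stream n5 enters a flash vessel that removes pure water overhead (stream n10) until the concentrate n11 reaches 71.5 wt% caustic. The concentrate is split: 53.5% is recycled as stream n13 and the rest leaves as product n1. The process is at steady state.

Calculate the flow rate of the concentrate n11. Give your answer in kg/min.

Overall caustic balance (none leaves overhead): caustic in fresh feed = caustic in product, i.e. 2090×0.182 = (1−0.535)·n11·0.715.
n11 = 380.38/(0.715×0.465) = 1144.1 kg/min.

1144 kg/min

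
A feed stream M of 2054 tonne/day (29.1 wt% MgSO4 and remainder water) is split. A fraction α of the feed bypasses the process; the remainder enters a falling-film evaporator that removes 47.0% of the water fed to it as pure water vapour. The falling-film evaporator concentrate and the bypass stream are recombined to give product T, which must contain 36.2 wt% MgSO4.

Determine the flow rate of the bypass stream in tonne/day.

All 2054×0.291 = 597.71 tonne/day of MgSO4 reaches T, so T = 597.71/0.362 = 1651.1 tonne/day and vapour = 402.86 tonne/day.
The evaporator receives (1−α)·2054 of feed at 0.709 water and removes 0.470 of that water:
0.470×0.709×(1−α)×2054 = 402.86
(1−α) = 402.86/684.45 = 0.5886;  α = 0.4114.
Bypass flow = 0.4114×2054 = 845.06 tonne/day.

845.1 tonne/day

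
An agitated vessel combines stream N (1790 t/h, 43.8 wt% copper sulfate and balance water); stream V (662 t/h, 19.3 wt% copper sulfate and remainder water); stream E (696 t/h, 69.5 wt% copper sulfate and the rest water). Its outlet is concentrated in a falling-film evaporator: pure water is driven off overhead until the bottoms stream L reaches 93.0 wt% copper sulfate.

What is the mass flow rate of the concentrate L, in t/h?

copper sulfate entering = 1790×0.438 + 662×0.193 + 696×0.695 = 1395.5 t/h.
All copper sulfate reports to L, so L = 1395.5/0.930 = 1500.5 t/h.

1501 t/h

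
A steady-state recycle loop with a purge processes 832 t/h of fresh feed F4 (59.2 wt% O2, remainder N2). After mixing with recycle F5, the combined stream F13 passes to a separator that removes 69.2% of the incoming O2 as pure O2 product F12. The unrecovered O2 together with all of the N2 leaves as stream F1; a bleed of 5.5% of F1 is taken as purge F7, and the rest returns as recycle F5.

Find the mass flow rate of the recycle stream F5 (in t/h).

6035 t/h

N2 enters only via F4 and leaves only via the purge: 832×0.408 = 0.055×(N2 in F1), and the separator passes all N2, so N2 in F13 = N2 in F1 = 6171.9 t/h.
O2 in F13: m_A = 832×0.592 + (1−0.055)·(1−0.692)·m_A, so m_A = 492.54/0.7089 = 694.76 t/h.
F1 = (1−0.692)×694.76 + 6171.9 = 6385.9 t/h.
Recycle F5 = (1−0.055)×6385.9 = 6034.7 t/h.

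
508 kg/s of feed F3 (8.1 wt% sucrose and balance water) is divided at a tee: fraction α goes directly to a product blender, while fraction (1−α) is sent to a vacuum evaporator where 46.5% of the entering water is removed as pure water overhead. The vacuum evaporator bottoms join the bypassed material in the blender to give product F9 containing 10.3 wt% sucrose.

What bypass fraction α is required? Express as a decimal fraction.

All 508×0.081 = 41.148 kg/s of sucrose reaches F9, so F9 = 41.148/0.103 = 399.5 kg/s and vapour = 108.5 kg/s.
The evaporator receives (1−α)·508 of feed at 0.919 water and removes 0.465 of that water:
0.465×0.919×(1−α)×508 = 108.5
(1−α) = 108.5/217.09 = 0.4998;  α = 0.5002.

0.500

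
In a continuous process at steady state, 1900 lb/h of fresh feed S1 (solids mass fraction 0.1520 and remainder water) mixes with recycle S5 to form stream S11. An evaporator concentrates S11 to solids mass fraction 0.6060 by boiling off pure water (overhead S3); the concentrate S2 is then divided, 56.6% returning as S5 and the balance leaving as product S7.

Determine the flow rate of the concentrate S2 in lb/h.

Overall solids balance (none leaves overhead): solids in fresh feed = solids in product, i.e. 1900×0.152 = (1−0.566)·S2·0.606.
S2 = 288.8/(0.606×0.434) = 1098.1 lb/h.

1098 lb/h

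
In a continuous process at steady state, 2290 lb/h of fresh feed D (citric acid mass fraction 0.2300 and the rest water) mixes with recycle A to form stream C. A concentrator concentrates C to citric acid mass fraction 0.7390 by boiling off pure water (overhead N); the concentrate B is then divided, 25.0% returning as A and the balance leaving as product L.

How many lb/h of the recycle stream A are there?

Overall citric acid balance (none leaves overhead): citric acid in fresh feed = citric acid in product, i.e. 2290×0.230 = (1−0.250)·B·0.739.
B = 526.7/(0.739×0.750) = 950.29 lb/h.
Recycle A = 0.250×950.29 = 237.57 lb/h.

237.6 lb/h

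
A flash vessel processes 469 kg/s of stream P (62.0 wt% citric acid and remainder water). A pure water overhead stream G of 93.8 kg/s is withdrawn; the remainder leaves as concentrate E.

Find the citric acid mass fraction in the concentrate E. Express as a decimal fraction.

citric acid is not removed: 469×0.620 = 290.78 kg/s of citric acid enters E.
Concentrate = 469 − 93.8 = 375.2 kg/s.
Mass fraction = 290.78/375.2 = 0.775.

0.775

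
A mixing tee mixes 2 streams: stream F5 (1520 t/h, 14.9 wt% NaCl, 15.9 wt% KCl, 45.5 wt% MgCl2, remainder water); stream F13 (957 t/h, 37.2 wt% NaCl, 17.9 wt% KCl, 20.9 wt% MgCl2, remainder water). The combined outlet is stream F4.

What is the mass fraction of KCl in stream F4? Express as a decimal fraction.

Total flow out = 1520 + 957 = 2477 t/h.
KCl in = 1520×0.159 + 957×0.179 = 412.98 t/h.
KCl mass fraction in F4 = 412.98/2477 = 0.1667.

0.1667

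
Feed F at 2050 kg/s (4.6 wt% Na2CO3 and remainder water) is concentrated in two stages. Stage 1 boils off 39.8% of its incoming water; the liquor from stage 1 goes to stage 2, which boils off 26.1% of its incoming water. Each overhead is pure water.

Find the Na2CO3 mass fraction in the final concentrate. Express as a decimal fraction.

0.098

water in feed = 2050×0.954 = 1955.7 kg/s.
After stage 1: water left = (1−0.398)×1955.7 = 1177.3; stream total = 1271.6 kg/s.
After stage 2: water left = (1−0.261)×1177.3 = 870.05; final concentrate = 964.35 kg/s.
Na2CO3 fraction = 94.3/964.35 = 0.098.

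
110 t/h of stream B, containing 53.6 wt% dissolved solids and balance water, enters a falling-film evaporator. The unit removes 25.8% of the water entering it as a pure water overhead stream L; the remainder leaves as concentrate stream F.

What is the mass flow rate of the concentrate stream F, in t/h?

water entering = 110×0.464 = 51.04 t/h; overhead removed = 0.258×51.04 = 13.168 t/h.
Concentrate = 110 − 13.168 = 96.832 t/h.

96.83 t/h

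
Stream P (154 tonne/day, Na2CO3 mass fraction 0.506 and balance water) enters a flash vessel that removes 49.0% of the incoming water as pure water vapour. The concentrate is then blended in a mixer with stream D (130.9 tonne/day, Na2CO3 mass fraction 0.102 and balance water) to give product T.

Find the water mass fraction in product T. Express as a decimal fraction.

Vapour removed = 0.490×0.494×154 = 37.277 tonne/day; concentrate = 116.72 tonne/day.
water reaching the mixer = 38.799 (from concentrate) + 130.9×0.898 = 156.35 tonne/day.
Product flow = 116.72 + 130.9 = 247.62 tonne/day; water fraction = 0.631.

0.631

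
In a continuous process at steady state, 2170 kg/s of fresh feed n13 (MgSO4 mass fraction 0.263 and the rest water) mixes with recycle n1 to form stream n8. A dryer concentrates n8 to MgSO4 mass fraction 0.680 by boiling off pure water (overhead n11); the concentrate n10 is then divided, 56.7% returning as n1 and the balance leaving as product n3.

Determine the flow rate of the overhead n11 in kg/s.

Overall MgSO4 balance (none leaves overhead): MgSO4 in fresh feed = MgSO4 in product, i.e. 2170×0.263 = (1−0.567)·n10·0.680.
n10 = 570.71/(0.680×0.433) = 1938.3 kg/s.
Recycle n1 = 0.567×1938.3 = 1099 kg/s.
Combined feed n8 = 2170 + 1099 = 3269 kg/s.
Overhead n11 = n8 − n10 = 3269 − 1938.3 = 1330.7 kg/s.

1331 kg/s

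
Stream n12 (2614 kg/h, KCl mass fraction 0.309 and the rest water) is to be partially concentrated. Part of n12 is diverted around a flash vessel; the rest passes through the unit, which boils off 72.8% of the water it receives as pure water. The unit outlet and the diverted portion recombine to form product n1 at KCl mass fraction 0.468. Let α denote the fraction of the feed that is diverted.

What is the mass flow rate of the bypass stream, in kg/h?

All 2614×0.309 = 807.73 kg/h of KCl reaches n1, so n1 = 807.73/0.468 = 1725.9 kg/h and vapour = 888.09 kg/h.
The evaporator receives (1−α)·2614 of feed at 0.691 water and removes 0.728 of that water:
0.728×0.691×(1−α)×2614 = 888.09
(1−α) = 888.09/1315 = 0.6754;  α = 0.3246.
Bypass flow = 0.3246×2614 = 848.58 kg/h.

848.6 kg/h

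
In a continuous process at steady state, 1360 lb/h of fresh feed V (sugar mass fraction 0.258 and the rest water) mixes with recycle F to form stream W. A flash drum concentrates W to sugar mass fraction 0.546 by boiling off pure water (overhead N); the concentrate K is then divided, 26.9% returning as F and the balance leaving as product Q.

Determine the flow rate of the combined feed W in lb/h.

1596 lb/h

Overall sugar balance (none leaves overhead): sugar in fresh feed = sugar in product, i.e. 1360×0.258 = (1−0.269)·K·0.546.
K = 350.88/(0.546×0.731) = 879.12 lb/h.
Recycle F = 0.269×879.12 = 236.48 lb/h.
Combined feed W = 1360 + 236.48 = 1596.5 lb/h.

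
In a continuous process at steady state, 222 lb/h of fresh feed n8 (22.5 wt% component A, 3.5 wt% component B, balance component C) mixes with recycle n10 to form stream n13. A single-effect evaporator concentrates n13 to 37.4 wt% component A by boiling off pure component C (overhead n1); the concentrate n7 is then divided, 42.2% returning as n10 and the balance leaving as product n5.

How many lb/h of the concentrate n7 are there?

Overall component A balance (none leaves overhead): component A in fresh feed = component A in product, i.e. 222×0.225 = (1−0.422)·n7·0.374.
n7 = 49.95/(0.374×0.578) = 231.07 lb/h.

231.1 lb/h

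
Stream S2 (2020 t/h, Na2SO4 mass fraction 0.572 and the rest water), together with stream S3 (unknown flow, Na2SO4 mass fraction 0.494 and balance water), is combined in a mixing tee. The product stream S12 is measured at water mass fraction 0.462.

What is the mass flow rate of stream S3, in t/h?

Let S3 be the unknown flow. Total out = 2020 + S3.
water balance: 864.56 + 0.506·S3 = 0.462·(2020 + S3)
(0.506 − 0.462)·S3 = 0.462×2020 − 864.56 = 68.68
S3 = 68.68 / 0.044 = 1560.9 t/h

1561 t/h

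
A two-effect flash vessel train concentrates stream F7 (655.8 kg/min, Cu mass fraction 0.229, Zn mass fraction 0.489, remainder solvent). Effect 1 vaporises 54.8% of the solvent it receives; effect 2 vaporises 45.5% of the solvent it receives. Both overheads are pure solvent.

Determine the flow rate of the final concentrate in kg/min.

516.4 kg/min

solvent in feed = 655.8×0.282 = 184.94 kg/min.
After stage 1: solvent left = (1−0.548)×184.94 = 83.591; stream total = 554.46 kg/min.
After stage 2: solvent left = (1−0.455)×83.591 = 45.557; final concentrate = 516.42 kg/min.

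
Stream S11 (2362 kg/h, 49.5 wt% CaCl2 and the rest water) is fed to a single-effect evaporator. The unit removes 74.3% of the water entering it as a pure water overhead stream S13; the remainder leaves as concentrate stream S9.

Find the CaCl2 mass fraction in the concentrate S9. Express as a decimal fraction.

0.7923

CaCl2 is not removed: 2362×0.495 = 1169.2 kg/h of CaCl2 enters S9.
water entering = 2362×0.505 = 1192.8 kg/h; overhead removed = 0.743×1192.8 = 886.26 kg/h.
Concentrate = 2362 − 886.26 = 1475.7 kg/h.
Mass fraction = 1169.2/1475.7 = 0.7923.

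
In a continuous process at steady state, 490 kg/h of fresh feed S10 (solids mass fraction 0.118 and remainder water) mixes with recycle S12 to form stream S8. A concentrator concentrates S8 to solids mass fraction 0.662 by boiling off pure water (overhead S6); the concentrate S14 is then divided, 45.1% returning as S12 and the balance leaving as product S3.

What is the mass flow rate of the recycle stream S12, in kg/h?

Overall solids balance (none leaves overhead): solids in fresh feed = solids in product, i.e. 490×0.118 = (1−0.451)·S14·0.662.
S14 = 57.82/(0.662×0.549) = 159.09 kg/h.
Recycle S12 = 0.451×159.09 = 71.75 kg/h.

71.75 kg/h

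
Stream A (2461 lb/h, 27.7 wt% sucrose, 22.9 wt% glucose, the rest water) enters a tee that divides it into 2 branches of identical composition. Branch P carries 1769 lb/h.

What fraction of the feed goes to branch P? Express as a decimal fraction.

0.719

Fraction to P = 1769/2461 = 0.7188.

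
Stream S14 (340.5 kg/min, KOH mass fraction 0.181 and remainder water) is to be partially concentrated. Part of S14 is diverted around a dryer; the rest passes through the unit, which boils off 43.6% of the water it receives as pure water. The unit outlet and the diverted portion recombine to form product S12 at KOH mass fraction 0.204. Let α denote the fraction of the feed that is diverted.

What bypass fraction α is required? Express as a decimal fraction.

All 340.5×0.181 = 61.63 kg/min of KOH reaches S12, so S12 = 61.63/0.204 = 302.11 kg/min and vapour = 38.39 kg/min.
The evaporator receives (1−α)·340.5 of feed at 0.819 water and removes 0.436 of that water:
0.436×0.819×(1−α)×340.5 = 38.39
(1−α) = 38.39/121.59 = 0.3157;  α = 0.6843.

0.684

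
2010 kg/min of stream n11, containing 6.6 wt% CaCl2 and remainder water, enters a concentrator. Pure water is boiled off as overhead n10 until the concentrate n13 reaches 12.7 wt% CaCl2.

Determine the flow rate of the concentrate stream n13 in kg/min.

CaCl2 is conserved: 2010×0.066 = 132.66 kg/min all reports to the concentrate.
Concentrate = 132.66/(target fraction) = 1044.6 kg/min.

1045 kg/min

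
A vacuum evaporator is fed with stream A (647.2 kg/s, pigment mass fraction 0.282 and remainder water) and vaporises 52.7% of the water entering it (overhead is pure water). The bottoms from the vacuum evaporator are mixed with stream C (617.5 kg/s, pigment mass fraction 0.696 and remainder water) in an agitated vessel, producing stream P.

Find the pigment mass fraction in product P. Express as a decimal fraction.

0.600

Vapour removed = 0.527×0.718×647.2 = 244.89 kg/s; concentrate = 402.31 kg/s.
pigment reaching the mixer = 182.51 (from concentrate) + 617.5×0.696 = 612.29 kg/s.
Product flow = 402.31 + 617.5 = 1019.8 kg/s; pigment fraction = 0.600.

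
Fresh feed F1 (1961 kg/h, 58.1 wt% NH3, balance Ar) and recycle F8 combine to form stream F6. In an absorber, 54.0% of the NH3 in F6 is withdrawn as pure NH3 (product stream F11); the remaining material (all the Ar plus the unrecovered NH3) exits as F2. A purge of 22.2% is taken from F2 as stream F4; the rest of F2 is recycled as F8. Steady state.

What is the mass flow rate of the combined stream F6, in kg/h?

5476 kg/h

Ar enters only via F1 and leaves only via the purge: 1961×0.419 = 0.222×(Ar in F2), and the absorber passes all Ar, so Ar in F6 = Ar in F2 = 3701.2 kg/h.
NH3 in F6: m_A = 1961×0.581 + (1−0.222)·(1−0.540)·m_A, so m_A = 1139.3/0.6421 = 1774.3 kg/h.
F6 = 1774.3 + 3701.2 = 5475.5 kg/h.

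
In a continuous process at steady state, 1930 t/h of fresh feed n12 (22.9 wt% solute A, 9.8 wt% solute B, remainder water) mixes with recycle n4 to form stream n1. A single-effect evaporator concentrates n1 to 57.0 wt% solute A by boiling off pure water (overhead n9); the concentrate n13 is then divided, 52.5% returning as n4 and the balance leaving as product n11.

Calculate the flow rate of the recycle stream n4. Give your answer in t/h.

857 t/h

Overall solute A balance (none leaves overhead): solute A in fresh feed = solute A in product, i.e. 1930×0.229 = (1−0.525)·n13·0.570.
n13 = 441.97/(0.570×0.475) = 1632.4 t/h.
Recycle n4 = 0.525×1632.4 = 857.01 t/h.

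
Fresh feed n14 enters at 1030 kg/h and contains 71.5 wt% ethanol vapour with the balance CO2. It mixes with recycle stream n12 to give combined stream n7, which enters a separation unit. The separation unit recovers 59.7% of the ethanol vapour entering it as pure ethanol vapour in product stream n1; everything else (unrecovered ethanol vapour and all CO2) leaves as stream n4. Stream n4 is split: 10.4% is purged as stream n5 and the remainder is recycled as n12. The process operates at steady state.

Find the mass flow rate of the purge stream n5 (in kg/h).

341.9 kg/h

CO2 enters only via n14 and leaves only via the purge: 1030×0.285 = 0.104×(CO2 in n4), and the separation unit passes all CO2, so CO2 in n7 = CO2 in n4 = 2822.6 kg/h.
ethanol vapour in n7: m_A = 1030×0.715 + (1−0.104)·(1−0.597)·m_A, so m_A = 736.45/0.6389 = 1152.7 kg/h.
n4 = (1−0.597)×1152.7 + 2822.6 = 3287.1 kg/h.
Purge n5 = 0.104×3287.1 = 341.86 kg/h.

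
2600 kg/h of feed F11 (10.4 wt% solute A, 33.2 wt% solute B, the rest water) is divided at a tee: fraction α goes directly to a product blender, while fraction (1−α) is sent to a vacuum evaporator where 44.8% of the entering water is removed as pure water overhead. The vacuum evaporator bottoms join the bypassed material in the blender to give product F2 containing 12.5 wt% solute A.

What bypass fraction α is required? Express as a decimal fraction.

All 2600×0.104 = 270.4 kg/h of solute A reaches F2, so F2 = 270.4/0.125 = 2163.2 kg/h and vapour = 436.8 kg/h.
The evaporator receives (1−α)·2600 of feed at 0.564 water and removes 0.448 of that water:
0.448×0.564×(1−α)×2600 = 436.8
(1−α) = 436.8/656.95 = 0.6649;  α = 0.3351.

0.335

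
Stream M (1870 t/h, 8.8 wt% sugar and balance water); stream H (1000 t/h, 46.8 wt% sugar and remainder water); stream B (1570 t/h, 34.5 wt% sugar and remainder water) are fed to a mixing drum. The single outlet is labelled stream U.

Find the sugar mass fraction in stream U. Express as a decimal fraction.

0.264

Total flow out = 1870 + 1000 + 1570 = 4440 t/h.
sugar in = 1870×0.088 + 1000×0.468 + 1570×0.345 = 1174.2 t/h.
sugar mass fraction in U = 1174.2/4440 = 0.264.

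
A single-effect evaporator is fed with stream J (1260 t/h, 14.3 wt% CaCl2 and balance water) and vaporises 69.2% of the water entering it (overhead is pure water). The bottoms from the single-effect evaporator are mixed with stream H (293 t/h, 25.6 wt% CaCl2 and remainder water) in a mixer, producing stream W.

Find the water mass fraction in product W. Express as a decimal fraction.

Vapour removed = 0.692×0.857×1260 = 747.24 t/h; concentrate = 512.76 t/h.
water reaching the mixer = 332.58 (from concentrate) + 293×0.744 = 550.58 t/h.
Product flow = 512.76 + 293 = 805.76 t/h; water fraction = 0.683.

0.683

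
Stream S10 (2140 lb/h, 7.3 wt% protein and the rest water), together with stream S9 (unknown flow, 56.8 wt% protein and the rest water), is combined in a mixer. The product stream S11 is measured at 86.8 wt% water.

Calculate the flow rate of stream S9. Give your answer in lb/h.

Let S9 be the unknown flow. Total out = 2140 + S9.
water balance: 1983.8 + 0.432·S9 = 0.868·(2140 + S9)
(0.432 − 0.868)·S9 = 0.868×2140 − 1983.8 = -126.26
S9 = -126.26 / -0.436 = 289.59 lb/h

289.6 lb/h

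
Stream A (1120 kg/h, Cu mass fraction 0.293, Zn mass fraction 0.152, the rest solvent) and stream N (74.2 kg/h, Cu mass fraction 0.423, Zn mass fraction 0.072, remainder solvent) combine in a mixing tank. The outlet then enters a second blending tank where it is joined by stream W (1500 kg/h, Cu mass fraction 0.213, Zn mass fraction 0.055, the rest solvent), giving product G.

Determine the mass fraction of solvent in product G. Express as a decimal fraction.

Overall, product flow = 2694.2 kg/h.
solvent in = 1120×0.555 + 74.2×0.505 + 1500×0.732 = 1757.1 kg/h.
solvent fraction in G = 0.652.

0.652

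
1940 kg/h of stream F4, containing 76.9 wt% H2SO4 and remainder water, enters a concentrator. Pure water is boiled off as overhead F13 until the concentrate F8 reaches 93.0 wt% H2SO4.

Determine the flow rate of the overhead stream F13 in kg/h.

335.8 kg/h

H2SO4 is conserved: 1940×0.769 = 1491.9 kg/h all reports to the concentrate.
Concentrate = 1491.9/(target fraction) = 1604.2 kg/h.
Overhead = 1940 − 1604.2 = 335.85 kg/h.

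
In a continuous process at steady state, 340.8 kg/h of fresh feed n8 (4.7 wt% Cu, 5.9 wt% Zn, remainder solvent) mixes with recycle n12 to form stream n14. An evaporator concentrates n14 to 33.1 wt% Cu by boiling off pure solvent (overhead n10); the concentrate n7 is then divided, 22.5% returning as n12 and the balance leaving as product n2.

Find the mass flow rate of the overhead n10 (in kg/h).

292.4 kg/h

Overall Cu balance (none leaves overhead): Cu in fresh feed = Cu in product, i.e. 340.8×0.047 = (1−0.225)·n7·0.331.
n7 = 16.018/(0.331×0.775) = 62.441 kg/h.
Recycle n12 = 0.225×62.441 = 14.049 kg/h.
Combined feed n14 = 340.8 + 14.049 = 354.85 kg/h.
Overhead n10 = n14 − n7 = 354.85 − 62.441 = 292.41 kg/h.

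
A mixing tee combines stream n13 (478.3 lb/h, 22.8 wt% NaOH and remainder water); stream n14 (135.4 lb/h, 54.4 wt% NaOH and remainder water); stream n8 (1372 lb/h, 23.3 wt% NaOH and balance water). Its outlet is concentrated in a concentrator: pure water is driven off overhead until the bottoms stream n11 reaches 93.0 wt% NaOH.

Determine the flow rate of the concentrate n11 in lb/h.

540.2 lb/h

NaOH entering = 478.3×0.228 + 135.4×0.544 + 1372×0.233 = 502.39 lb/h.
All NaOH reports to n11, so n11 = 502.39/0.930 = 540.2 lb/h.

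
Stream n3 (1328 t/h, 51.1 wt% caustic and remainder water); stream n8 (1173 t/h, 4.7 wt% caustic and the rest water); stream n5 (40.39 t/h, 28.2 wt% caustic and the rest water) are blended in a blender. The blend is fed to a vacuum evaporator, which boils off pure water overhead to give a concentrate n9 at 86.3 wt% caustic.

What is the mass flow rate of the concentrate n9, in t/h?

caustic entering = 1328×0.511 + 1173×0.047 + 40.39×0.282 = 745.13 t/h.
All caustic reports to n9, so n9 = 745.13/0.863 = 863.42 t/h.

863.4 t/h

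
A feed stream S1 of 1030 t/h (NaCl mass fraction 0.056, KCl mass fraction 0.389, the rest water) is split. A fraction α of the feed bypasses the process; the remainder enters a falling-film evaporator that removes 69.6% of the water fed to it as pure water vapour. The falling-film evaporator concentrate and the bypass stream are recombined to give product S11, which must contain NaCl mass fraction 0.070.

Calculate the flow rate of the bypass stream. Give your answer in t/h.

All 1030×0.056 = 57.68 t/h of NaCl reaches S11, so S11 = 57.68/0.070 = 824 t/h and vapour = 206 t/h.
The evaporator receives (1−α)·1030 of feed at 0.555 water and removes 0.696 of that water:
0.696×0.555×(1−α)×1030 = 206
(1−α) = 206/397.87 = 0.5178;  α = 0.4822.
Bypass flow = 0.4822×1030 = 496.71 t/h.

496.7 t/h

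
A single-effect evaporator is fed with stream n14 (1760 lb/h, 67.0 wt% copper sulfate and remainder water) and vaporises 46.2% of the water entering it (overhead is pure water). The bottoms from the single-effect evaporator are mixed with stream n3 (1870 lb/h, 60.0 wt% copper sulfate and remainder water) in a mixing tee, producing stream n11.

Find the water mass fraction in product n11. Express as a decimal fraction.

Vapour removed = 0.462×0.330×1760 = 268.33 lb/h; concentrate = 1491.7 lb/h.
water reaching the mixer = 312.47 (from concentrate) + 1870×0.400 = 1060.5 lb/h.
Product flow = 1491.7 + 1870 = 3361.7 lb/h; water fraction = 0.315.

0.315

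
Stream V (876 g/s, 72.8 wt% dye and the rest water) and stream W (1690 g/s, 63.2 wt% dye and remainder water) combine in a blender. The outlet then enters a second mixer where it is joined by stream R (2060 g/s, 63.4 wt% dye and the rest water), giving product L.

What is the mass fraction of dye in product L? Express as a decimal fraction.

0.651

Overall, product flow = 4626 g/s.
dye in = 876×0.728 + 1690×0.632 + 2060×0.634 = 3011.8 g/s.
dye fraction in L = 0.651.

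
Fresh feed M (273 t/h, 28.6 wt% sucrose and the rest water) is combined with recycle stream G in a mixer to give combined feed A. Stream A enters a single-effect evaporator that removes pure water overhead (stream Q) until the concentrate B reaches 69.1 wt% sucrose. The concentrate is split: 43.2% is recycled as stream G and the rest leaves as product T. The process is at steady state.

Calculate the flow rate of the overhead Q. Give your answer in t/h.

160 t/h

Overall sucrose balance (none leaves overhead): sucrose in fresh feed = sucrose in product, i.e. 273×0.286 = (1−0.432)·B·0.691.
B = 78.078/(0.691×0.568) = 198.93 t/h.
Recycle G = 0.432×198.93 = 85.938 t/h.
Combined feed A = 273 + 85.938 = 358.94 t/h.
Overhead Q = A − B = 358.94 − 198.93 = 160.01 t/h.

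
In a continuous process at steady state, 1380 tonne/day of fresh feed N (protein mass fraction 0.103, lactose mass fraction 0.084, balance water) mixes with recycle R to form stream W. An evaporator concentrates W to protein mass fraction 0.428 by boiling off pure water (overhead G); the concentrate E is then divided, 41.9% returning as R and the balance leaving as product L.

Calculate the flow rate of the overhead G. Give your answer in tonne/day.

1048 tonne/day

Overall protein balance (none leaves overhead): protein in fresh feed = protein in product, i.e. 1380×0.103 = (1−0.419)·E·0.428.
E = 142.14/(0.428×0.581) = 571.61 tonne/day.
Recycle R = 0.419×571.61 = 239.5 tonne/day.
Combined feed W = 1380 + 239.5 = 1619.5 tonne/day.
Overhead G = W − E = 1619.5 − 571.61 = 1047.9 tonne/day.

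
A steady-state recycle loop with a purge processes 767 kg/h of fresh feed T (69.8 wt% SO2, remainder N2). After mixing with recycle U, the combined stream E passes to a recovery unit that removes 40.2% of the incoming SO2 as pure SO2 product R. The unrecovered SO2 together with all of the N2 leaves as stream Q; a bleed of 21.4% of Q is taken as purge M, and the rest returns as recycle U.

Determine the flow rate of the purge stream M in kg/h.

N2 enters only via T and leaves only via the purge: 767×0.302 = 0.214×(N2 in Q), and the recovery unit passes all N2, so N2 in E = N2 in Q = 1082.4 kg/h.
SO2 in E: m_A = 767×0.698 + (1−0.214)·(1−0.402)·m_A, so m_A = 535.37/0.5300 = 1010.2 kg/h.
Q = (1−0.402)×1010.2 + 1082.4 = 1686.5 kg/h.
Purge M = 0.214×1686.5 = 360.91 kg/h.

360.9 kg/h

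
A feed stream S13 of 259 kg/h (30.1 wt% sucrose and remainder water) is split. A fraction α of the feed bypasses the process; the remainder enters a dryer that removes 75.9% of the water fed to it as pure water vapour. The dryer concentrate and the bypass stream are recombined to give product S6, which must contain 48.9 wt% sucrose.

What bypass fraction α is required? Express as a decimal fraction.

All 259×0.301 = 77.959 kg/h of sucrose reaches S6, so S6 = 77.959/0.489 = 159.43 kg/h and vapour = 99.575 kg/h.
The evaporator receives (1−α)·259 of feed at 0.699 water and removes 0.759 of that water:
0.759×0.699×(1−α)×259 = 99.575
(1−α) = 99.575/137.41 = 0.7247;  α = 0.2753.

0.275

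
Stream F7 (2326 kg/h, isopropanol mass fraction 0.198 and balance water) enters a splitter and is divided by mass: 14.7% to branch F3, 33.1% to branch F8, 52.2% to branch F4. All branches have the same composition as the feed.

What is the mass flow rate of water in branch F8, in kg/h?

Branch F8 total = 0.331×2326 = 769.91 kg/h.
water in F8 = 0.802×769.91 = 617.46 kg/h.

617.5 kg/h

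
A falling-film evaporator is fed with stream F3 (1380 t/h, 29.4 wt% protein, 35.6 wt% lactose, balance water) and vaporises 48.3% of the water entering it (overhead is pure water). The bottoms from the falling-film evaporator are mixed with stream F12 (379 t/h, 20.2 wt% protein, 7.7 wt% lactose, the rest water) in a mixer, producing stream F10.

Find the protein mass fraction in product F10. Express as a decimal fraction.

0.316

Vapour removed = 0.483×0.350×1380 = 233.29 t/h; concentrate = 1146.7 t/h.
protein reaching the mixer = 405.72 (from concentrate) + 379×0.202 = 482.28 t/h.
Product flow = 1146.7 + 379 = 1525.7 t/h; protein fraction = 0.316.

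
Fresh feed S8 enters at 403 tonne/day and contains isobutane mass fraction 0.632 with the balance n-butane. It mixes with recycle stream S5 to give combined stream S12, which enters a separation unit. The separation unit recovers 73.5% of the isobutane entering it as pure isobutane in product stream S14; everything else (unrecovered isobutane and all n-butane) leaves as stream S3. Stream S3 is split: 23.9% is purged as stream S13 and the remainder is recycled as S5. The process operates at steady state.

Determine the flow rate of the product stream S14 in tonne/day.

234.5 tonne/day

isobutane in S12: m_A = 403×0.632 + (1−0.239)·(1−0.735)·m_A, so m_A = 254.7/0.7983 = 319.03 tonne/day.
Product S14 = 0.735×319.03 = 234.49 tonne/day.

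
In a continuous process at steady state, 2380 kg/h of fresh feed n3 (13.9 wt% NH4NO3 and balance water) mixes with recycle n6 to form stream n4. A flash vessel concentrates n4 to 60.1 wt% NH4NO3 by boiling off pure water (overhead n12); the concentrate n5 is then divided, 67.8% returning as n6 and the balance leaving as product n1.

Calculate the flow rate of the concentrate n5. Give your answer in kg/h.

1709 kg/h

Overall NH4NO3 balance (none leaves overhead): NH4NO3 in fresh feed = NH4NO3 in product, i.e. 2380×0.139 = (1−0.678)·n5·0.601.
n5 = 330.82/(0.601×0.322) = 1709.5 kg/h.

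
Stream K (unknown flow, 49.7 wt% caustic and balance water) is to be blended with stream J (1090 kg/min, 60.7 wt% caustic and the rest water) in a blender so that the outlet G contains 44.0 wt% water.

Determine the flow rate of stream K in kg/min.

813.2 kg/min

Let K be the unknown flow. Total out = 1090 + K.
water balance: 428.37 + 0.503·K = 0.440·(1090 + K)
(0.503 − 0.440)·K = 0.440×1090 − 428.37 = 51.23
K = 51.23 / 0.063 = 813.17 kg/min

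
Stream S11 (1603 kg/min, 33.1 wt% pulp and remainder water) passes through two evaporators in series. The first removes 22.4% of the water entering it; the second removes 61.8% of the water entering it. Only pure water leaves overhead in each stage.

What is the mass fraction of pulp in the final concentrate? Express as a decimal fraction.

0.6253

water in feed = 1603×0.669 = 1072.4 kg/min.
After stage 1: water left = (1−0.224)×1072.4 = 832.19; stream total = 1362.8 kg/min.
After stage 2: water left = (1−0.618)×832.19 = 317.9; final concentrate = 848.49 kg/min.
pulp fraction = 530.59/848.49 = 0.6253.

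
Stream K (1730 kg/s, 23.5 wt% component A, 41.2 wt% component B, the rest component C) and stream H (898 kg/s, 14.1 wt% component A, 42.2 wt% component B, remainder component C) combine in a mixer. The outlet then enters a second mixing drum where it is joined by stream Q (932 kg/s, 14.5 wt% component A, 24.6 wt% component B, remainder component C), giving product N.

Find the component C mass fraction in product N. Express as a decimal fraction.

0.441

Overall, product flow = 3560 kg/s.
component C in = 1730×0.353 + 898×0.437 + 932×0.609 = 1570.7 kg/s.
component C fraction in N = 0.441.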